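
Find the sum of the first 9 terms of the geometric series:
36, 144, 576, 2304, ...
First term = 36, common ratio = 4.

Sₙ = a(1 - rⁿ) / (1 - r)
S_9 = 36(1 - 4^9) / (1 - 4)
S_9 = 36(1 - 262144) / (-3)
S_9 = 3145716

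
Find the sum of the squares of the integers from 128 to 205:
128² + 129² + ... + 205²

Use ∑_{k=1}^{n} k² = n(n+1)(2n+1)/6, then subtract the first 127 terms.
∑_{k=1}^{205} k² = 205×206×411/6 = 2892755
∑_{k=1}^{127} k² = 127×128×255/6 = 690880
∑_{k=128}^{205} k² = 2892755 - 690880 = 2201875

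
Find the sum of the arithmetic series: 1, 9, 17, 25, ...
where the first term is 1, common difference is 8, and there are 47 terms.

Sₙ = n/2 × (first + last)
Last term = a + (n-1)d = 1 + (47-1)×8 = 369
S_47 = 47/2 × (1 + 369)
S_47 = 47/2 × 370 = 8695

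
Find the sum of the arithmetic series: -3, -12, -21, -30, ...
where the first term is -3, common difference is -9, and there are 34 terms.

Sₙ = n/2 × (first + last)
Last term = a + (n-1)d = -3 + (34-1)×(-9) = -300
S_34 = 34/2 × (-3 + (-300))
S_34 = 34/2 × (-303) = -5151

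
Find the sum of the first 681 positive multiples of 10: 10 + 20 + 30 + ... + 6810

Factor out 10: = 10(1 + 2 + ... + 681) = 10 × n(n+1)/2
= 10 × 681×682/2
= 10 × 232221
= 2322210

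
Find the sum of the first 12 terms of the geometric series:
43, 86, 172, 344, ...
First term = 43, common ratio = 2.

Sₙ = a(1 - rⁿ) / (1 - r)
S_12 = 43(1 - 2^12) / (1 - 2)
S_12 = 43(1 - 4096) / (-1)
S_12 = 176085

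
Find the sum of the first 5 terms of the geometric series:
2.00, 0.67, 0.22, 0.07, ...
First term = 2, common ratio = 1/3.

Sₙ = a(1 - rⁿ) / (1 - r)
S_5 = 2(1 - (1/3)^5) / (1 - (1/3))
S_5 = 2(1 - (1/243)) / (2/3)
S_5 = 242/81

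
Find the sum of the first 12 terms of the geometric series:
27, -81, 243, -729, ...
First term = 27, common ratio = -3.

Sₙ = a(1 - rⁿ) / (1 - r)
S_12 = 27(1 - (-3)^12) / (1 - (-3))
S_12 = 27(1 - 531441) / (4)
S_12 = -3587220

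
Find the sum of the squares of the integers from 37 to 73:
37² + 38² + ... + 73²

Use ∑_{k=1}^{n} k² = n(n+1)(2n+1)/6, then subtract the first 36 terms.
∑_{k=1}^{73} k² = 73×74×147/6 = 132349
∑_{k=1}^{36} k² = 36×37×73/6 = 16206
∑_{k=37}^{73} k² = 132349 - 16206 = 116143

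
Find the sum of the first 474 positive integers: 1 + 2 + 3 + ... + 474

Formula: ∑k = n(n+1)/2
= 474×475/2
= 225150/2
= 112575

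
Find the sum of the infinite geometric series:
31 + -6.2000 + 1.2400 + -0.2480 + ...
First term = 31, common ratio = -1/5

For |r| < 1, S = a / (1 - r)
S = 31 / (1 - (-1/5))
S = 31 / (6/5)
S = 155/6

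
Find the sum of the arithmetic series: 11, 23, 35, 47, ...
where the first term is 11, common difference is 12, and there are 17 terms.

Sₙ = n/2 × (first + last)
Last term = a + (n-1)d = 11 + (17-1)×12 = 203
S_17 = 17/2 × (11 + 203)
S_17 = 17/2 × 214 = 1819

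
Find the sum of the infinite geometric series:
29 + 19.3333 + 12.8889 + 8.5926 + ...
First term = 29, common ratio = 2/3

For |r| < 1, S = a / (1 - r)
S = 29 / (1 - (2/3))
S = 29 / (1/3)
S = 87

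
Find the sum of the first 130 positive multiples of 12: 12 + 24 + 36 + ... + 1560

Factor out 12: = 12(1 + 2 + ... + 130) = 12 × n(n+1)/2
= 12 × 130×131/2
= 12 × 8515
= 102180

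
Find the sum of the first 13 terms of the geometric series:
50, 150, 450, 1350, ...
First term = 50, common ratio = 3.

Sₙ = a(1 - rⁿ) / (1 - r)
S_13 = 50(1 - 3^13) / (1 - 3)
S_13 = 50(1 - 1594323) / (-2)
S_13 = 39858050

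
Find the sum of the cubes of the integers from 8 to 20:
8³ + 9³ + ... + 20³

Use ∑_{k=1}^{n} k³ = [n(n+1)/2]², then subtract the first 7 terms.
∑_{k=1}^{20} k³ = [20×21/2]² = 210² = 44100
∑_{k=1}^{7} k³ = [7×8/2]² = 28² = 784
∑_{k=8}^{20} k³ = 44100 - 784 = 43316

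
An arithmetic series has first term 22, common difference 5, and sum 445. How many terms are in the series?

Using S = n/2 × [2a + (n-1)d]
445 = n/2 × [2(22) + (n-1)(5)]
445 = n/2 × [44 + 5n - 5]
890 = n × [39 + 5n]
5n² + (39)n - 890 = 0
Discriminant: Δ = (39)² - 4(5)(-890) = 1521 + 17800 = 19321
√Δ = 139
n = [-(39) + √Δ] / (2·5) = (-39 + 139) / 10 = 100 / 10 = 10
(The negative root is discarded since n must be a positive integer.)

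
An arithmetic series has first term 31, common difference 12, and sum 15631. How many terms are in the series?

Using S = n/2 × [2a + (n-1)d]
15631 = n/2 × [2(31) + (n-1)(12)]
15631 = n/2 × [62 + 12n - 12]
31262 = n × [50 + 12n]
12n² + (50)n - 31262 = 0
Discriminant: Δ = (50)² - 4(12)(-31262) = 2500 + 1500576 = 1503076
√Δ = 1226
n = [-(50) + √Δ] / (2·12) = (-50 + 1226) / 24 = 1176 / 24 = 49
(The negative root is discarded since n must be a positive integer.)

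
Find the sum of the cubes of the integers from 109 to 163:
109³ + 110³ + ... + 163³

Use ∑_{k=1}^{n} k³ = [n(n+1)/2]², then subtract the first 108 terms.
∑_{k=1}^{163} k³ = [163×164/2]² = 13366² = 178649956
∑_{k=1}^{108} k³ = [108×109/2]² = 5886² = 34644996
∑_{k=109}^{163} k³ = 178649956 - 34644996 = 144004960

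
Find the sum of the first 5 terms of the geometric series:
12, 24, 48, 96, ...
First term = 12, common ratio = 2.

Sₙ = a(1 - rⁿ) / (1 - r)
S_5 = 12(1 - 2^5) / (1 - 2)
S_5 = 12(1 - 32) / (-1)
S_5 = 372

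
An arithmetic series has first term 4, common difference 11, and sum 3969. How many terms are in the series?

Using S = n/2 × [2a + (n-1)d]
3969 = n/2 × [2(4) + (n-1)(11)]
3969 = n/2 × [8 + 11n - 11]
7938 = n × [-3 + 11n]
11n² + (-3)n - 7938 = 0
Discriminant: Δ = (-3)² - 4(11)(-7938) = 9 + 349272 = 349281
√Δ = 591
n = [-(-3) + √Δ] / (2·11) = (3 + 591) / 22 = 594 / 22 = 27
(The negative root is discarded since n must be a positive integer.)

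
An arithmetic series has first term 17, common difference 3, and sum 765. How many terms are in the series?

Using S = n/2 × [2a + (n-1)d]
765 = n/2 × [2(17) + (n-1)(3)]
765 = n/2 × [34 + 3n - 3]
1530 = n × [31 + 3n]
3n² + (31)n - 1530 = 0
Discriminant: Δ = (31)² - 4(3)(-1530) = 961 + 18360 = 19321
√Δ = 139
n = [-(31) + √Δ] / (2·3) = (-31 + 139) / 6 = 108 / 6 = 18
(The negative root is discarded since n must be a positive integer.)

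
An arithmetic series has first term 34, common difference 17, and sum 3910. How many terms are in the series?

Using S = n/2 × [2a + (n-1)d]
3910 = n/2 × [2(34) + (n-1)(17)]
3910 = n/2 × [68 + 17n - 17]
7820 = n × [51 + 17n]
17n² + (51)n - 7820 = 0
Discriminant: Δ = (51)² - 4(17)(-7820) = 2601 + 531760 = 534361
√Δ = 731
n = [-(51) + √Δ] / (2·17) = (-51 + 731) / 34 = 680 / 34 = 20
(The negative root is discarded since n must be a positive integer.)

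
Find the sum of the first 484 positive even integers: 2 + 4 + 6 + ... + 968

Sum of first n even numbers = n(n+1)
= 484×485
= 234740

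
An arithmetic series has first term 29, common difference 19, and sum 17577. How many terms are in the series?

Using S = n/2 × [2a + (n-1)d]
17577 = n/2 × [2(29) + (n-1)(19)]
17577 = n/2 × [58 + 19n - 19]
35154 = n × [39 + 19n]
19n² + (39)n - 35154 = 0
Discriminant: Δ = (39)² - 4(19)(-35154) = 1521 + 2671704 = 2673225
√Δ = 1635
n = [-(39) + √Δ] / (2·19) = (-39 + 1635) / 38 = 1596 / 38 = 42
(The negative root is discarded since n must be a positive integer.)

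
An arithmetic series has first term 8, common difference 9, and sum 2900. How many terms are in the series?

Using S = n/2 × [2a + (n-1)d]
2900 = n/2 × [2(8) + (n-1)(9)]
2900 = n/2 × [16 + 9n - 9]
5800 = n × [7 + 9n]
9n² + (7)n - 5800 = 0
Discriminant: Δ = (7)² - 4(9)(-5800) = 49 + 208800 = 208849
√Δ = 457
n = [-(7) + √Δ] / (2·9) = (-7 + 457) / 18 = 450 / 18 = 25
(The negative root is discarded since n must be a positive integer.)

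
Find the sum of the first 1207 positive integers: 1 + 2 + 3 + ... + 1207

Formula: ∑k = n(n+1)/2
= 1207×1208/2
= 1458056/2
= 729028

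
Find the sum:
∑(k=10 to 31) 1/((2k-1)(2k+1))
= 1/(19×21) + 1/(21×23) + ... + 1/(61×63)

Partial fractions: 1/((2k-1)(2k+1)) = (1/2)[1/(2k-1) - 1/(2k+1)]
The series telescopes:
= (1/2)[1/19 - 1/63]
= 22/1197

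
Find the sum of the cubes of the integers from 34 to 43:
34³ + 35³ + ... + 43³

Use ∑_{k=1}^{n} k³ = [n(n+1)/2]², then subtract the first 33 terms.
∑_{k=1}^{43} k³ = [43×44/2]² = 946² = 894916
∑_{k=1}^{33} k³ = [33×34/2]² = 561² = 314721
∑_{k=34}^{43} k³ = 894916 - 314721 = 580195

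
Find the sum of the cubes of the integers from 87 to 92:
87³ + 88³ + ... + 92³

Use ∑_{k=1}^{n} k³ = [n(n+1)/2]², then subtract the first 86 terms.
∑_{k=1}^{92} k³ = [92×93/2]² = 4278² = 18301284
∑_{k=1}^{86} k³ = [86×87/2]² = 3741² = 13995081
∑_{k=87}^{92} k³ = 18301284 - 13995081 = 4306203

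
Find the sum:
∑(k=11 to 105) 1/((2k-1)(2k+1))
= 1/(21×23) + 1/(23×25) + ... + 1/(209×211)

Partial fractions: 1/((2k-1)(2k+1)) = (1/2)[1/(2k-1) - 1/(2k+1)]
The series telescopes:
= (1/2)[1/21 - 1/211]
= 95/4431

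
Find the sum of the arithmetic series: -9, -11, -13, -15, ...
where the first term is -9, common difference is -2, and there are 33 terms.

Sₙ = n/2 × (first + last)
Last term = a + (n-1)d = -9 + (33-1)×(-2) = -73
S_33 = 33/2 × (-9 + (-73))
S_33 = 33/2 × (-82) = -1353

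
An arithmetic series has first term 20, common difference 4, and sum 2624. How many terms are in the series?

Using S = n/2 × [2a + (n-1)d]
2624 = n/2 × [2(20) + (n-1)(4)]
2624 = n/2 × [40 + 4n - 4]
5248 = n × [36 + 4n]
4n² + (36)n - 5248 = 0
Discriminant: Δ = (36)² - 4(4)(-5248) = 1296 + 83968 = 85264
√Δ = 292
n = [-(36) + √Δ] / (2·4) = (-36 + 292) / 8 = 256 / 8 = 32
(The negative root is discarded since n must be a positive integer.)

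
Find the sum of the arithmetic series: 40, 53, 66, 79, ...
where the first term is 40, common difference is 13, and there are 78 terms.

Sₙ = n/2 × (first + last)
Last term = a + (n-1)d = 40 + (78-1)×13 = 1041
S_78 = 78/2 × (40 + 1041)
S_78 = 78/2 × 1081 = 42159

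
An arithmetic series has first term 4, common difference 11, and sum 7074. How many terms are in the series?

Using S = n/2 × [2a + (n-1)d]
7074 = n/2 × [2(4) + (n-1)(11)]
7074 = n/2 × [8 + 11n - 11]
14148 = n × [-3 + 11n]
11n² + (-3)n - 14148 = 0
Discriminant: Δ = (-3)² - 4(11)(-14148) = 9 + 622512 = 622521
√Δ = 789
n = [-(-3) + √Δ] / (2·11) = (3 + 789) / 22 = 792 / 22 = 36
(The negative root is discarded since n must be a positive integer.)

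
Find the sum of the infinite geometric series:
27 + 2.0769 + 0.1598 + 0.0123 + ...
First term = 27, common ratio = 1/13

For |r| < 1, S = a / (1 - r)
S = 27 / (1 - (1/13))
S = 27 / (12/13)
S = 117/4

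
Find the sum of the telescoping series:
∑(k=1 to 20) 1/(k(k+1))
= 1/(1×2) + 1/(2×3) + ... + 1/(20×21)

Partial fractions: 1/(k(k+1)) = 1/k - 1/(k+1)
The series telescopes:
= (1/1 - 1/2) + (1/2 - 1/3) + ... + (1/20 - 1/21)
= 1/1 - 1/21
= 20/21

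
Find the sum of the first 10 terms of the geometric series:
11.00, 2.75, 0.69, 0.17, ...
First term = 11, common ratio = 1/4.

Sₙ = a(1 - rⁿ) / (1 - r)
S_10 = 11(1 - (1/4)^10) / (1 - (1/4))
S_10 = 11(1 - (1/1048576)) / (3/4)
S_10 = 3844775/262144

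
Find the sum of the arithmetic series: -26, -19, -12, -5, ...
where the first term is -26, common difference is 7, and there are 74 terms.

Sₙ = n/2 × (first + last)
Last term = a + (n-1)d = -26 + (74-1)×7 = 485
S_74 = 74/2 × (-26 + 485)
S_74 = 74/2 × 459 = 16983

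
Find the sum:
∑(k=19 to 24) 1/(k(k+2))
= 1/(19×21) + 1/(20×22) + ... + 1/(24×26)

Partial fractions: 1/(k(k+2)) = (1/2)[1/k - 1/(k+2)]
Telescoping leaves the first two and last two terms:
= (1/2)[1/19 + 1/20 - 1/25 - 1/26]
= 597/49400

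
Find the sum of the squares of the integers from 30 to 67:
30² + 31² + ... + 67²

Use ∑_{k=1}^{n} k² = n(n+1)(2n+1)/6, then subtract the first 29 terms.
∑_{k=1}^{67} k² = 67×68×135/6 = 102510
∑_{k=1}^{29} k² = 29×30×59/6 = 8555
∑_{k=30}^{67} k² = 102510 - 8555 = 93955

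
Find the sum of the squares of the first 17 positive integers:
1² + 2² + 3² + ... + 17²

Formula: ∑k² = n(n+1)(2n+1)/6
= 17×18×35/6
= 10710/6
= 1785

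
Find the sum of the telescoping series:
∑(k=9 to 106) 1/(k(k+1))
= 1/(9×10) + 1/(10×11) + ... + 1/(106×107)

Partial fractions: 1/(k(k+1)) = 1/k - 1/(k+1)
The series telescopes:
= (1/9 - 1/10) + (1/10 - 1/11) + ... + (1/106 - 1/107)
= 1/9 - 1/107
= 98/963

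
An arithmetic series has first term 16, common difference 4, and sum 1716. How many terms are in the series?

Using S = n/2 × [2a + (n-1)d]
1716 = n/2 × [2(16) + (n-1)(4)]
1716 = n/2 × [32 + 4n - 4]
3432 = n × [28 + 4n]
4n² + (28)n - 3432 = 0
Discriminant: Δ = (28)² - 4(4)(-3432) = 784 + 54912 = 55696
√Δ = 236
n = [-(28) + √Δ] / (2·4) = (-28 + 236) / 8 = 208 / 8 = 26
(The negative root is discarded since n must be a positive integer.)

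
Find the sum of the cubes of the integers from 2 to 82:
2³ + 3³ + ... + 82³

Use ∑_{k=1}^{n} k³ = [n(n+1)/2]², then subtract the first 1 terms.
∑_{k=1}^{82} k³ = [82×83/2]² = 3403² = 11580409
∑_{k=1}^{1} k³ = [1×2/2]² = 1² = 1
∑_{k=2}^{82} k³ = 11580409 - 1 = 11580408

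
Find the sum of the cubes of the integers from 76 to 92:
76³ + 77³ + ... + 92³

Use ∑_{k=1}^{n} k³ = [n(n+1)/2]², then subtract the first 75 terms.
∑_{k=1}^{92} k³ = [92×93/2]² = 4278² = 18301284
∑_{k=1}^{75} k³ = [75×76/2]² = 2850² = 8122500
∑_{k=76}^{92} k³ = 18301284 - 8122500 = 10178784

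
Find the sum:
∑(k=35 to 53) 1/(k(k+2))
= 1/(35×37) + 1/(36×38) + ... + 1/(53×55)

Partial fractions: 1/(k(k+2)) = (1/2)[1/k - 1/(k+2)]
Telescoping leaves the first two and last two terms:
= (1/2)[1/35 + 1/36 - 1/54 - 1/55]
= 817/83160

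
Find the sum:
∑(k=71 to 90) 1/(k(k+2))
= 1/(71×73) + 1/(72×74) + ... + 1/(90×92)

Partial fractions: 1/(k(k+2)) = (1/2)[1/k - 1/(k+2)]
Telescoping leaves the first two and last two terms:
= (1/2)[1/71 + 1/72 - 1/91 - 1/92]
= 65425/21398832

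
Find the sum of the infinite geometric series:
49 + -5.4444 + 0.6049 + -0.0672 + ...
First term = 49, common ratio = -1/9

For |r| < 1, S = a / (1 - r)
S = 49 / (1 - (-1/9))
S = 49 / (10/9)
S = 441/10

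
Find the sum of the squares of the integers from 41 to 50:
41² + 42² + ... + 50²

Use ∑_{k=1}^{n} k² = n(n+1)(2n+1)/6, then subtract the first 40 terms.
∑_{k=1}^{50} k² = 50×51×101/6 = 42925
∑_{k=1}^{40} k² = 40×41×81/6 = 22140
∑_{k=41}^{50} k² = 42925 - 22140 = 20785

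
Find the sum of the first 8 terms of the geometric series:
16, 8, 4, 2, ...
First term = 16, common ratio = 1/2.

Sₙ = a(1 - rⁿ) / (1 - r)
S_8 = 16(1 - (1/2)^8) / (1 - (1/2))
S_8 = 16(1 - (1/256)) / (1/2)
S_8 = 255/8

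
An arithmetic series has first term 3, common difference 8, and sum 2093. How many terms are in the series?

Using S = n/2 × [2a + (n-1)d]
2093 = n/2 × [2(3) + (n-1)(8)]
2093 = n/2 × [6 + 8n - 8]
4186 = n × [-2 + 8n]
8n² + (-2)n - 4186 = 0
Discriminant: Δ = (-2)² - 4(8)(-4186) = 4 + 133952 = 133956
√Δ = 366
n = [-(-2) + √Δ] / (2·8) = (2 + 366) / 16 = 368 / 16 = 23
(The negative root is discarded since n must be a positive integer.)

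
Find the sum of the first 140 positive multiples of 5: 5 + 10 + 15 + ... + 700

Factor out 5: = 5(1 + 2 + ... + 140) = 5 × n(n+1)/2
= 5 × 140×141/2
= 5 × 9870
= 49350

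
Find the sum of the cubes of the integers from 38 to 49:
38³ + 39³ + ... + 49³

Use ∑_{k=1}^{n} k³ = [n(n+1)/2]², then subtract the first 37 terms.
∑_{k=1}^{49} k³ = [49×50/2]² = 1225² = 1500625
∑_{k=1}^{37} k³ = [37×38/2]² = 703² = 494209
∑_{k=38}^{49} k³ = 1500625 - 494209 = 1006416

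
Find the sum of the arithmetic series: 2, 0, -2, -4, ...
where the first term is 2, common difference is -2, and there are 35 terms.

Sₙ = n/2 × (first + last)
Last term = a + (n-1)d = 2 + (35-1)×(-2) = -66
S_35 = 35/2 × (2 + (-66))
S_35 = 35/2 × (-64) = -1120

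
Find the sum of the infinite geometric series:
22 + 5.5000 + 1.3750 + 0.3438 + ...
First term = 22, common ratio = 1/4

For |r| < 1, S = a / (1 - r)
S = 22 / (1 - (1/4))
S = 22 / (3/4)
S = 88/3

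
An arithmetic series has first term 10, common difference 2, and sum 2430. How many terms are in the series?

Using S = n/2 × [2a + (n-1)d]
2430 = n/2 × [2(10) + (n-1)(2)]
2430 = n/2 × [20 + 2n - 2]
4860 = n × [18 + 2n]
2n² + (18)n - 4860 = 0
Discriminant: Δ = (18)² - 4(2)(-4860) = 324 + 38880 = 39204
√Δ = 198
n = [-(18) + √Δ] / (2·2) = (-18 + 198) / 4 = 180 / 4 = 45
(The negative root is discarded since n must be a positive integer.)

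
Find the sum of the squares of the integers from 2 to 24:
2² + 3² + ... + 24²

Use ∑_{k=1}^{n} k² = n(n+1)(2n+1)/6, then subtract the first 1 terms.
∑_{k=1}^{24} k² = 24×25×49/6 = 4900
∑_{k=1}^{1} k² = 1×2×3/6 = 1
∑_{k=2}^{24} k² = 4900 - 1 = 4899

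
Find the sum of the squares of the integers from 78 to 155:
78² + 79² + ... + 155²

Use ∑_{k=1}^{n} k² = n(n+1)(2n+1)/6, then subtract the first 77 terms.
∑_{k=1}^{155} k² = 155×156×311/6 = 1253330
∑_{k=1}^{77} k² = 77×78×155/6 = 155155
∑_{k=78}^{155} k² = 1253330 - 155155 = 1098175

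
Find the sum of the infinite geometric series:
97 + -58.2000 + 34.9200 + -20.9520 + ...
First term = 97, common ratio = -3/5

For |r| < 1, S = a / (1 - r)
S = 97 / (1 - (-3/5))
S = 97 / (8/5)
S = 485/8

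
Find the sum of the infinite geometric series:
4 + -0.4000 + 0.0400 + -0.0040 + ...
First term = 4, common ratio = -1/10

For |r| < 1, S = a / (1 - r)
S = 4 / (1 - (-1/10))
S = 4 / (11/10)
S = 40/11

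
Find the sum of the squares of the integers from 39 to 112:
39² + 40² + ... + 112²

Use ∑_{k=1}^{n} k² = n(n+1)(2n+1)/6, then subtract the first 38 terms.
∑_{k=1}^{112} k² = 112×113×225/6 = 474600
∑_{k=1}^{38} k² = 38×39×77/6 = 19019
∑_{k=39}^{112} k² = 474600 - 19019 = 455581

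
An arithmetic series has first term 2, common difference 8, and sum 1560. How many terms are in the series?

Using S = n/2 × [2a + (n-1)d]
1560 = n/2 × [2(2) + (n-1)(8)]
1560 = n/2 × [4 + 8n - 8]
3120 = n × [-4 + 8n]
8n² + (-4)n - 3120 = 0
Discriminant: Δ = (-4)² - 4(8)(-3120) = 16 + 99840 = 99856
√Δ = 316
n = [-(-4) + √Δ] / (2·8) = (4 + 316) / 16 = 320 / 16 = 20
(The negative root is discarded since n must be a positive integer.)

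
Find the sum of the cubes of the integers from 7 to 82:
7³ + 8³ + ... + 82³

Use ∑_{k=1}^{n} k³ = [n(n+1)/2]², then subtract the first 6 terms.
∑_{k=1}^{82} k³ = [82×83/2]² = 3403² = 11580409
∑_{k=1}^{6} k³ = [6×7/2]² = 21² = 441
∑_{k=7}^{82} k³ = 11580409 - 441 = 11579968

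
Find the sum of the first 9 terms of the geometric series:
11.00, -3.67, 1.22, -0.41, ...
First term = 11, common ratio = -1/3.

Sₙ = a(1 - rⁿ) / (1 - r)
S_9 = 11(1 - (-1/3)^9) / (1 - (-1/3))
S_9 = 11(1 - (-1/19683)) / (4/3)
S_9 = 54131/6561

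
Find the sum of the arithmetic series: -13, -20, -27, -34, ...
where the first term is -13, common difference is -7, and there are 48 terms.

Sₙ = n/2 × (first + last)
Last term = a + (n-1)d = -13 + (48-1)×(-7) = -342
S_48 = 48/2 × (-13 + (-342))
S_48 = 48/2 × (-355) = -8520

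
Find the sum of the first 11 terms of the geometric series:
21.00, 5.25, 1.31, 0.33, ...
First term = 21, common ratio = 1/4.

Sₙ = a(1 - rⁿ) / (1 - r)
S_11 = 21(1 - (1/4)^11) / (1 - (1/4))
S_11 = 21(1 - (1/4194304)) / (3/4)
S_11 = 29360121/1048576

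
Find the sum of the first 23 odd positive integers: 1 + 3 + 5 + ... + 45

Sum of first n odd numbers = n²
= 23²
= 529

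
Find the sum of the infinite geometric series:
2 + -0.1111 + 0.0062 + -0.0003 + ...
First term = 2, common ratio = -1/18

For |r| < 1, S = a / (1 - r)
S = 2 / (1 - (-1/18))
S = 2 / (19/18)
S = 36/19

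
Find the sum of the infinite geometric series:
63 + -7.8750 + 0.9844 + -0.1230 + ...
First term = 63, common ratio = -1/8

For |r| < 1, S = a / (1 - r)
S = 63 / (1 - (-1/8))
S = 63 / (9/8)
S = 56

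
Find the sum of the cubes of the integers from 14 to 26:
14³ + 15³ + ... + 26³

Use ∑_{k=1}^{n} k³ = [n(n+1)/2]², then subtract the first 13 terms.
∑_{k=1}^{26} k³ = [26×27/2]² = 351² = 123201
∑_{k=1}^{13} k³ = [13×14/2]² = 91² = 8281
∑_{k=14}^{26} k³ = 123201 - 8281 = 114920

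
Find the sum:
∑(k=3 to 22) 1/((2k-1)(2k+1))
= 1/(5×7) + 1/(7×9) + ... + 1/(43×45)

Partial fractions: 1/((2k-1)(2k+1)) = (1/2)[1/(2k-1) - 1/(2k+1)]
The series telescopes:
= (1/2)[1/5 - 1/45]
= 4/45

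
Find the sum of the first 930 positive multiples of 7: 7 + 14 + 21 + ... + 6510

Factor out 7: = 7(1 + 2 + ... + 930) = 7 × n(n+1)/2
= 7 × 930×931/2
= 7 × 432915
= 3030405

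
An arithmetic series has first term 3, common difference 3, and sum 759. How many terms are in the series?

Using S = n/2 × [2a + (n-1)d]
759 = n/2 × [2(3) + (n-1)(3)]
759 = n/2 × [6 + 3n - 3]
1518 = n × [3 + 3n]
3n² + (3)n - 1518 = 0
Discriminant: Δ = (3)² - 4(3)(-1518) = 9 + 18216 = 18225
√Δ = 135
n = [-(3) + √Δ] / (2·3) = (-3 + 135) / 6 = 132 / 6 = 22
(The negative root is discarded since n must be a positive integer.)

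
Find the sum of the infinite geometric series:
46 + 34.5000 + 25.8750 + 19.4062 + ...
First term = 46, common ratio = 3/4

For |r| < 1, S = a / (1 - r)
S = 46 / (1 - (3/4))
S = 46 / (1/4)
S = 184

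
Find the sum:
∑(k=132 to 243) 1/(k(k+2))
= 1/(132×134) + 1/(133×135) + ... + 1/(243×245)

Partial fractions: 1/(k(k+2)) = (1/2)[1/k - 1/(k+2)]
Telescoping leaves the first two and last two terms:
= (1/2)[1/132 + 1/133 - 1/244 - 1/245]
= 64793/18741030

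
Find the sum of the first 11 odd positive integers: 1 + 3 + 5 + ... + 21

Sum of first n odd numbers = n²
= 11²
= 121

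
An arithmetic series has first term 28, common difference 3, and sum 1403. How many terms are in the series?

Using S = n/2 × [2a + (n-1)d]
1403 = n/2 × [2(28) + (n-1)(3)]
1403 = n/2 × [56 + 3n - 3]
2806 = n × [53 + 3n]
3n² + (53)n - 2806 = 0
Discriminant: Δ = (53)² - 4(3)(-2806) = 2809 + 33672 = 36481
√Δ = 191
n = [-(53) + √Δ] / (2·3) = (-53 + 191) / 6 = 138 / 6 = 23
(The negative root is discarded since n must be a positive integer.)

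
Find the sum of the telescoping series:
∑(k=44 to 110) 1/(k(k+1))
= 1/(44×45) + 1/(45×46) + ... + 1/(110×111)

Partial fractions: 1/(k(k+1)) = 1/k - 1/(k+1)
The series telescopes:
= (1/44 - 1/45) + (1/45 - 1/46) + ... + (1/110 - 1/111)
= 1/44 - 1/111
= 67/4884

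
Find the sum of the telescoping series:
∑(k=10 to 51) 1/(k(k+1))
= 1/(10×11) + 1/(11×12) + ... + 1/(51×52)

Partial fractions: 1/(k(k+1)) = 1/k - 1/(k+1)
The series telescopes:
= (1/10 - 1/11) + (1/11 - 1/12) + ... + (1/51 - 1/52)
= 1/10 - 1/52
= 21/260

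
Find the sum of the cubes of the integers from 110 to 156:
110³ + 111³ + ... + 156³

Use ∑_{k=1}^{n} k³ = [n(n+1)/2]², then subtract the first 109 terms.
∑_{k=1}^{156} k³ = [156×157/2]² = 12246² = 149964516
∑_{k=1}^{109} k³ = [109×110/2]² = 5995² = 35940025
∑_{k=110}^{156} k³ = 149964516 - 35940025 = 114024491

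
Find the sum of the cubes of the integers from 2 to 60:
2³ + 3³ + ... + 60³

Use ∑_{k=1}^{n} k³ = [n(n+1)/2]², then subtract the first 1 terms.
∑_{k=1}^{60} k³ = [60×61/2]² = 1830² = 3348900
∑_{k=1}^{1} k³ = [1×2/2]² = 1² = 1
∑_{k=2}^{60} k³ = 3348900 - 1 = 3348899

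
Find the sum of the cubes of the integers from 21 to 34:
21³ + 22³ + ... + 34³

Use ∑_{k=1}^{n} k³ = [n(n+1)/2]², then subtract the first 20 terms.
∑_{k=1}^{34} k³ = [34×35/2]² = 595² = 354025
∑_{k=1}^{20} k³ = [20×21/2]² = 210² = 44100
∑_{k=21}^{34} k³ = 354025 - 44100 = 309925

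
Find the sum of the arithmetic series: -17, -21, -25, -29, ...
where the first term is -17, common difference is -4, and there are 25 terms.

Sₙ = n/2 × (first + last)
Last term = a + (n-1)d = -17 + (25-1)×(-4) = -113
S_25 = 25/2 × (-17 + (-113))
S_25 = 25/2 × (-130) = -1625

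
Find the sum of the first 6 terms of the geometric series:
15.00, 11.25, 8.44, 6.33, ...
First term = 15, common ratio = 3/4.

Sₙ = a(1 - rⁿ) / (1 - r)
S_6 = 15(1 - (3/4)^6) / (1 - (3/4))
S_6 = 15(1 - (729/4096)) / (1/4)
S_6 = 50505/1024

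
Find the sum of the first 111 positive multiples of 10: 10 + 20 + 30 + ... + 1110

Factor out 10: = 10(1 + 2 + ... + 111) = 10 × n(n+1)/2
= 10 × 111×112/2
= 10 × 6216
= 62160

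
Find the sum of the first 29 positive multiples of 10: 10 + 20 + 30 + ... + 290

Factor out 10: = 10(1 + 2 + ... + 29) = 10 × n(n+1)/2
= 10 × 29×30/2
= 10 × 435
= 4350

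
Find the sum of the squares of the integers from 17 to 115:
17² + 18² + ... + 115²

Use ∑_{k=1}^{n} k² = n(n+1)(2n+1)/6, then subtract the first 16 terms.
∑_{k=1}^{115} k² = 115×116×231/6 = 513590
∑_{k=1}^{16} k² = 16×17×33/6 = 1496
∑_{k=17}^{115} k² = 513590 - 1496 = 512094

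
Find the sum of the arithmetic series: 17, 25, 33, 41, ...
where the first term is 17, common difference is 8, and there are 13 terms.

Sₙ = n/2 × (first + last)
Last term = a + (n-1)d = 17 + (13-1)×8 = 113
S_13 = 13/2 × (17 + 113)
S_13 = 13/2 × 130 = 845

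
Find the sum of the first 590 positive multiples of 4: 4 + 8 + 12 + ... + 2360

Factor out 4: = 4(1 + 2 + ... + 590) = 4 × n(n+1)/2
= 4 × 590×591/2
= 4 × 174345
= 697380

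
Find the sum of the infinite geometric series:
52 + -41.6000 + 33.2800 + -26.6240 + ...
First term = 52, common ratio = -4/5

For |r| < 1, S = a / (1 - r)
S = 52 / (1 - (-4/5))
S = 52 / (9/5)
S = 260/9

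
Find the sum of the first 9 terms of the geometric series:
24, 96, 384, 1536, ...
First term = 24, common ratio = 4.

Sₙ = a(1 - rⁿ) / (1 - r)
S_9 = 24(1 - 4^9) / (1 - 4)
S_9 = 24(1 - 262144) / (-3)
S_9 = 2097144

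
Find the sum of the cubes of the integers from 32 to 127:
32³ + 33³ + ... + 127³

Use ∑_{k=1}^{n} k³ = [n(n+1)/2]², then subtract the first 31 terms.
∑_{k=1}^{127} k³ = [127×128/2]² = 8128² = 66064384
∑_{k=1}^{31} k³ = [31×32/2]² = 496² = 246016
∑_{k=32}^{127} k³ = 66064384 - 246016 = 65818368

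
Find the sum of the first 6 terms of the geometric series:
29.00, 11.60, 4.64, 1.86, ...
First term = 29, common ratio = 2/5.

Sₙ = a(1 - rⁿ) / (1 - r)
S_6 = 29(1 - (2/5)^6) / (1 - (2/5))
S_6 = 29(1 - (64/15625)) / (3/5)
S_6 = 150423/3125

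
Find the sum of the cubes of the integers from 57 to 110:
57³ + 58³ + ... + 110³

Use ∑_{k=1}^{n} k³ = [n(n+1)/2]², then subtract the first 56 terms.
∑_{k=1}^{110} k³ = [110×111/2]² = 6105² = 37271025
∑_{k=1}^{56} k³ = [56×57/2]² = 1596² = 2547216
∑_{k=57}^{110} k³ = 37271025 - 2547216 = 34723809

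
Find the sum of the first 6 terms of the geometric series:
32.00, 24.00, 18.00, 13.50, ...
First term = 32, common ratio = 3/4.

Sₙ = a(1 - rⁿ) / (1 - r)
S_6 = 32(1 - (3/4)^6) / (1 - (3/4))
S_6 = 32(1 - (729/4096)) / (1/4)
S_6 = 3367/32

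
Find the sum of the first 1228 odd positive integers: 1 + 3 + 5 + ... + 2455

Sum of first n odd numbers = n²
= 1228²
= 1507984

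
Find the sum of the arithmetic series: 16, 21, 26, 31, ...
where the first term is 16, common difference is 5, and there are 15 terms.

Sₙ = n/2 × (first + last)
Last term = a + (n-1)d = 16 + (15-1)×5 = 86
S_15 = 15/2 × (16 + 86)
S_15 = 15/2 × 102 = 765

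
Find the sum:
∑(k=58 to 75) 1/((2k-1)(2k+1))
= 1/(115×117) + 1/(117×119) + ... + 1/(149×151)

Partial fractions: 1/((2k-1)(2k+1)) = (1/2)[1/(2k-1) - 1/(2k+1)]
The series telescopes:
= (1/2)[1/115 - 1/151]
= 18/17365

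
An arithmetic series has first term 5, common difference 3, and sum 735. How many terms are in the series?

Using S = n/2 × [2a + (n-1)d]
735 = n/2 × [2(5) + (n-1)(3)]
735 = n/2 × [10 + 3n - 3]
1470 = n × [7 + 3n]
3n² + (7)n - 1470 = 0
Discriminant: Δ = (7)² - 4(3)(-1470) = 49 + 17640 = 17689
√Δ = 133
n = [-(7) + √Δ] / (2·3) = (-7 + 133) / 6 = 126 / 6 = 21
(The negative root is discarded since n must be a positive integer.)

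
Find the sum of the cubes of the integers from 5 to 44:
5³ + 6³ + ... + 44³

Use ∑_{k=1}^{n} k³ = [n(n+1)/2]², then subtract the first 4 terms.
∑_{k=1}^{44} k³ = [44×45/2]² = 990² = 980100
∑_{k=1}^{4} k³ = [4×5/2]² = 10² = 100
∑_{k=5}^{44} k³ = 980100 - 100 = 980000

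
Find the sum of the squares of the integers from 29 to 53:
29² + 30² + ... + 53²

Use ∑_{k=1}^{n} k² = n(n+1)(2n+1)/6, then subtract the first 28 terms.
∑_{k=1}^{53} k² = 53×54×107/6 = 51039
∑_{k=1}^{28} k² = 28×29×57/6 = 7714
∑_{k=29}^{53} k² = 51039 - 7714 = 43325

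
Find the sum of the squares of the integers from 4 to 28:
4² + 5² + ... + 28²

Use ∑_{k=1}^{n} k² = n(n+1)(2n+1)/6, then subtract the first 3 terms.
∑_{k=1}^{28} k² = 28×29×57/6 = 7714
∑_{k=1}^{3} k² = 3×4×7/6 = 14
∑_{k=4}^{28} k² = 7714 - 14 = 7700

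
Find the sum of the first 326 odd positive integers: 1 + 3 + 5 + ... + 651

Sum of first n odd numbers = n²
= 326²
= 106276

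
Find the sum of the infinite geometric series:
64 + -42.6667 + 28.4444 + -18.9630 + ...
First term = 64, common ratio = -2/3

For |r| < 1, S = a / (1 - r)
S = 64 / (1 - (-2/3))
S = 64 / (5/3)
S = 192/5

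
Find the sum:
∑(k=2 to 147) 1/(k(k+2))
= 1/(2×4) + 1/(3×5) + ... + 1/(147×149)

Partial fractions: 1/(k(k+2)) = (1/2)[1/k - 1/(k+2)]
Telescoping leaves the first two and last two terms:
= (1/2)[1/2 + 1/3 - 1/148 - 1/149]
= 54239/132312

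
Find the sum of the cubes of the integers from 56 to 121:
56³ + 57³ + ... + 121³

Use ∑_{k=1}^{n} k³ = [n(n+1)/2]², then subtract the first 55 terms.
∑_{k=1}^{121} k³ = [121×122/2]² = 7381² = 54479161
∑_{k=1}^{55} k³ = [55×56/2]² = 1540² = 2371600
∑_{k=56}^{121} k³ = 54479161 - 2371600 = 52107561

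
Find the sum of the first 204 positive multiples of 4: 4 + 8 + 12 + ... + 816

Factor out 4: = 4(1 + 2 + ... + 204) = 4 × n(n+1)/2
= 4 × 204×205/2
= 4 × 20910
= 83640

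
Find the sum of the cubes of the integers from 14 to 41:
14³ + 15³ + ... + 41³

Use ∑_{k=1}^{n} k³ = [n(n+1)/2]², then subtract the first 13 terms.
∑_{k=1}^{41} k³ = [41×42/2]² = 861² = 741321
∑_{k=1}^{13} k³ = [13×14/2]² = 91² = 8281
∑_{k=14}^{41} k³ = 741321 - 8281 = 733040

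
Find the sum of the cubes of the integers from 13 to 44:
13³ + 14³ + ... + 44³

Use ∑_{k=1}^{n} k³ = [n(n+1)/2]², then subtract the first 12 terms.
∑_{k=1}^{44} k³ = [44×45/2]² = 990² = 980100
∑_{k=1}^{12} k³ = [12×13/2]² = 78² = 6084
∑_{k=13}^{44} k³ = 980100 - 6084 = 974016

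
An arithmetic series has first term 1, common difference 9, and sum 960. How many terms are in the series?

Using S = n/2 × [2a + (n-1)d]
960 = n/2 × [2(1) + (n-1)(9)]
960 = n/2 × [2 + 9n - 9]
1920 = n × [-7 + 9n]
9n² + (-7)n - 1920 = 0
Discriminant: Δ = (-7)² - 4(9)(-1920) = 49 + 69120 = 69169
√Δ = 263
n = [-(-7) + √Δ] / (2·9) = (7 + 263) / 18 = 270 / 18 = 15
(The negative root is discarded since n must be a positive integer.)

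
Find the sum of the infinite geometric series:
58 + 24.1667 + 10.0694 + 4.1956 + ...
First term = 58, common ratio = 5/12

For |r| < 1, S = a / (1 - r)
S = 58 / (1 - (5/12))
S = 58 / (7/12)
S = 696/7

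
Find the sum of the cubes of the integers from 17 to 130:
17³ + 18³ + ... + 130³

Use ∑_{k=1}^{n} k³ = [n(n+1)/2]², then subtract the first 16 terms.
∑_{k=1}^{130} k³ = [130×131/2]² = 8515² = 72505225
∑_{k=1}^{16} k³ = [16×17/2]² = 136² = 18496
∑_{k=17}^{130} k³ = 72505225 - 18496 = 72486729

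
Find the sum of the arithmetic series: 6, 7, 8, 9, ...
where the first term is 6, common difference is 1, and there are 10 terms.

Sₙ = n/2 × (first + last)
Last term = a + (n-1)d = 6 + (10-1)×1 = 15
S_10 = 10/2 × (6 + 15)
S_10 = 10/2 × 21 = 105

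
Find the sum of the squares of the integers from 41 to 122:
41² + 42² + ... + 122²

Use ∑_{k=1}^{n} k² = n(n+1)(2n+1)/6, then subtract the first 40 terms.
∑_{k=1}^{122} k² = 122×123×245/6 = 612745
∑_{k=1}^{40} k² = 40×41×81/6 = 22140
∑_{k=41}^{122} k² = 612745 - 22140 = 590605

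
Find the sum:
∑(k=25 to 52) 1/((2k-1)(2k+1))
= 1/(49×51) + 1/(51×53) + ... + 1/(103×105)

Partial fractions: 1/((2k-1)(2k+1)) = (1/2)[1/(2k-1) - 1/(2k+1)]
The series telescopes:
= (1/2)[1/49 - 1/105]
= 4/735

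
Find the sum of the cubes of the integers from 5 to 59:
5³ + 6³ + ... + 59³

Use ∑_{k=1}^{n} k³ = [n(n+1)/2]², then subtract the first 4 terms.
∑_{k=1}^{59} k³ = [59×60/2]² = 1770² = 3132900
∑_{k=1}^{4} k³ = [4×5/2]² = 10² = 100
∑_{k=5}^{59} k³ = 3132900 - 100 = 3132800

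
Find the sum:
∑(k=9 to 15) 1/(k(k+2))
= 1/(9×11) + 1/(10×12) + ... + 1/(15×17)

Partial fractions: 1/(k(k+2)) = (1/2)[1/k - 1/(k+2)]
Telescoping leaves the first two and last two terms:
= (1/2)[1/9 + 1/10 - 1/16 - 1/17]
= 1099/24480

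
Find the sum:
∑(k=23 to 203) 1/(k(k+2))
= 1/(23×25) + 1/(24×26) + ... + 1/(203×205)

Partial fractions: 1/(k(k+2)) = (1/2)[1/k - 1/(k+2)]
Telescoping leaves the first two and last two terms:
= (1/2)[1/23 + 1/24 - 1/204 - 1/205]
= 48327/1282480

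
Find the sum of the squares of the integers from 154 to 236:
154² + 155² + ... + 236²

Use ∑_{k=1}^{n} k² = n(n+1)(2n+1)/6, then subtract the first 153 terms.
∑_{k=1}^{236} k² = 236×237×473/6 = 4409306
∑_{k=1}^{153} k² = 153×154×307/6 = 1205589
∑_{k=154}^{236} k² = 4409306 - 1205589 = 3203717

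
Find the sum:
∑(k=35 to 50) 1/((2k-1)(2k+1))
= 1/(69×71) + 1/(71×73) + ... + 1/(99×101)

Partial fractions: 1/((2k-1)(2k+1)) = (1/2)[1/(2k-1) - 1/(2k+1)]
The series telescopes:
= (1/2)[1/69 - 1/101]
= 16/6969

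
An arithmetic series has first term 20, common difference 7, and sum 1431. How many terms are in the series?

Using S = n/2 × [2a + (n-1)d]
1431 = n/2 × [2(20) + (n-1)(7)]
1431 = n/2 × [40 + 7n - 7]
2862 = n × [33 + 7n]
7n² + (33)n - 2862 = 0
Discriminant: Δ = (33)² - 4(7)(-2862) = 1089 + 80136 = 81225
√Δ = 285
n = [-(33) + √Δ] / (2·7) = (-33 + 285) / 14 = 252 / 14 = 18
(The negative root is discarded since n must be a positive integer.)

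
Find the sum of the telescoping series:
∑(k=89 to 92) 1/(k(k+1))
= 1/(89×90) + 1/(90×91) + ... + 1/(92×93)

Partial fractions: 1/(k(k+1)) = 1/k - 1/(k+1)
The series telescopes:
= (1/89 - 1/90) + (1/90 - 1/91) + ... + (1/92 - 1/93)
= 1/89 - 1/93
= 4/8277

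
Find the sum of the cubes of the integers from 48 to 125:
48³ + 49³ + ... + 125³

Use ∑_{k=1}^{n} k³ = [n(n+1)/2]², then subtract the first 47 terms.
∑_{k=1}^{125} k³ = [125×126/2]² = 7875² = 62015625
∑_{k=1}^{47} k³ = [47×48/2]² = 1128² = 1272384
∑_{k=48}^{125} k³ = 62015625 - 1272384 = 60743241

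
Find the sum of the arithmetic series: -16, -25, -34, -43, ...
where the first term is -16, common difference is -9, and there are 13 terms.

Sₙ = n/2 × (first + last)
Last term = a + (n-1)d = -16 + (13-1)×(-9) = -124
S_13 = 13/2 × (-16 + (-124))
S_13 = 13/2 × (-140) = -910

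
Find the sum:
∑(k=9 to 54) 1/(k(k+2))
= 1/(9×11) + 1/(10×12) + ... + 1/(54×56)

Partial fractions: 1/(k(k+2)) = (1/2)[1/k - 1/(k+2)]
Telescoping leaves the first two and last two terms:
= (1/2)[1/9 + 1/10 - 1/55 - 1/56]
= 4853/55440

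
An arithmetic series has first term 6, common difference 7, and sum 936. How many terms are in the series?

Using S = n/2 × [2a + (n-1)d]
936 = n/2 × [2(6) + (n-1)(7)]
936 = n/2 × [12 + 7n - 7]
1872 = n × [5 + 7n]
7n² + (5)n - 1872 = 0
Discriminant: Δ = (5)² - 4(7)(-1872) = 25 + 52416 = 52441
√Δ = 229
n = [-(5) + √Δ] / (2·7) = (-5 + 229) / 14 = 224 / 14 = 16
(The negative root is discarded since n must be a positive integer.)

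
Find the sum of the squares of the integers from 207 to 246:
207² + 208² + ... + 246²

Use ∑_{k=1}^{n} k² = n(n+1)(2n+1)/6, then subtract the first 206 terms.
∑_{k=1}^{246} k² = 246×247×493/6 = 4992611
∑_{k=1}^{206} k² = 206×207×413/6 = 2935191
∑_{k=207}^{246} k² = 4992611 - 2935191 = 2057420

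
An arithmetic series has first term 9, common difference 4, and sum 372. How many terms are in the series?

Using S = n/2 × [2a + (n-1)d]
372 = n/2 × [2(9) + (n-1)(4)]
372 = n/2 × [18 + 4n - 4]
744 = n × [14 + 4n]
4n² + (14)n - 744 = 0
Discriminant: Δ = (14)² - 4(4)(-744) = 196 + 11904 = 12100
√Δ = 110
n = [-(14) + √Δ] / (2·4) = (-14 + 110) / 8 = 96 / 8 = 12
(The negative root is discarded since n must be a positive integer.)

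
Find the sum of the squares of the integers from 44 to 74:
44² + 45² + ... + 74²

Use ∑_{k=1}^{n} k² = n(n+1)(2n+1)/6, then subtract the first 43 terms.
∑_{k=1}^{74} k² = 74×75×149/6 = 137825
∑_{k=1}^{43} k² = 43×44×87/6 = 27434
∑_{k=44}^{74} k² = 137825 - 27434 = 110391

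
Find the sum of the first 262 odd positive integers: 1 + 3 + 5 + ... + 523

Sum of first n odd numbers = n²
= 262²
= 68644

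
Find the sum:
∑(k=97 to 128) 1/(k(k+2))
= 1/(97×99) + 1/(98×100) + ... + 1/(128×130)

Partial fractions: 1/(k(k+2)) = (1/2)[1/k - 1/(k+2)]
Telescoping leaves the first two and last two terms:
= (1/2)[1/97 + 1/98 - 1/129 - 1/130]
= 101012/39853905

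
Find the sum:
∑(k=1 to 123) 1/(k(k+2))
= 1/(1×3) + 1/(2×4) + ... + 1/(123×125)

Partial fractions: 1/(k(k+2)) = (1/2)[1/k - 1/(k+2)]
Telescoping leaves the first two and last two terms:
= (1/2)[1/1 + 1/2 - 1/124 - 1/125]
= 23001/31000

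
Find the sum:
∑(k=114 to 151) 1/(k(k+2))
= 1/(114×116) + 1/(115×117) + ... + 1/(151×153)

Partial fractions: 1/(k(k+2)) = (1/2)[1/k - 1/(k+2)]
Telescoping leaves the first two and last two terms:
= (1/2)[1/114 + 1/115 - 1/152 - 1/153]
= 11641/5348880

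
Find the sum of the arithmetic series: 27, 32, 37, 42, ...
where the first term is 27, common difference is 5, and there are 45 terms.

Sₙ = n/2 × (first + last)
Last term = a + (n-1)d = 27 + (45-1)×5 = 247
S_45 = 45/2 × (27 + 247)
S_45 = 45/2 × 274 = 6165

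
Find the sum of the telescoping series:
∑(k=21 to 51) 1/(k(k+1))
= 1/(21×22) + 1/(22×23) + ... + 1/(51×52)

Partial fractions: 1/(k(k+1)) = 1/k - 1/(k+1)
The series telescopes:
= (1/21 - 1/22) + (1/22 - 1/23) + ... + (1/51 - 1/52)
= 1/21 - 1/52
= 31/1092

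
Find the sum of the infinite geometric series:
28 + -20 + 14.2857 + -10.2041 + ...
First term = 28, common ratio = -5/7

For |r| < 1, S = a / (1 - r)
S = 28 / (1 - (-5/7))
S = 28 / (12/7)
S = 49/3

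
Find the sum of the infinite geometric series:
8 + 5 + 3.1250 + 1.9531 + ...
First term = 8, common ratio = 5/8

For |r| < 1, S = a / (1 - r)
S = 8 / (1 - (5/8))
S = 8 / (3/8)
S = 64/3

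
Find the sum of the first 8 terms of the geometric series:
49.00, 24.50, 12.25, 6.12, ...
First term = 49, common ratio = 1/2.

Sₙ = a(1 - rⁿ) / (1 - r)
S_8 = 49(1 - (1/2)^8) / (1 - (1/2))
S_8 = 49(1 - (1/256)) / (1/2)
S_8 = 12495/128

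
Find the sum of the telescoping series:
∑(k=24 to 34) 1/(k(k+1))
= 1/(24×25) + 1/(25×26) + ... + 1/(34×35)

Partial fractions: 1/(k(k+1)) = 1/k - 1/(k+1)
The series telescopes:
= (1/24 - 1/25) + (1/25 - 1/26) + ... + (1/34 - 1/35)
= 1/24 - 1/35
= 11/840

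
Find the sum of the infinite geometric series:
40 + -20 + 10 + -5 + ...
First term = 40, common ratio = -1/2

For |r| < 1, S = a / (1 - r)
S = 40 / (1 - (-1/2))
S = 40 / (3/2)
S = 80/3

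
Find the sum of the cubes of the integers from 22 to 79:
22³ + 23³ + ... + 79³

Use ∑_{k=1}^{n} k³ = [n(n+1)/2]², then subtract the first 21 terms.
∑_{k=1}^{79} k³ = [79×80/2]² = 3160² = 9985600
∑_{k=1}^{21} k³ = [21×22/2]² = 231² = 53361
∑_{k=22}^{79} k³ = 9985600 - 53361 = 9932239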